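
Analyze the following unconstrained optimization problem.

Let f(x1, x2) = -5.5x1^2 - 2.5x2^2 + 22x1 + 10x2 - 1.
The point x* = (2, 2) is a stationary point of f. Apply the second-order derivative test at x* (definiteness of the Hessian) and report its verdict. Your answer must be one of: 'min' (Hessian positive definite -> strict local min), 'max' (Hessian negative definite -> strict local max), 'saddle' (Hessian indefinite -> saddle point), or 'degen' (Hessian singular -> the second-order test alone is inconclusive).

Compute the Hessian H = grad^2 f:
  H = [[-11, 0], [0, -5]]
Verify stationarity: grad f(x*) = H x* + g = (0, 0).
Eigenvalues of H: -11, -5.
Both eigenvalues < 0, so H is negative definite -> x* is a strict local max.

max


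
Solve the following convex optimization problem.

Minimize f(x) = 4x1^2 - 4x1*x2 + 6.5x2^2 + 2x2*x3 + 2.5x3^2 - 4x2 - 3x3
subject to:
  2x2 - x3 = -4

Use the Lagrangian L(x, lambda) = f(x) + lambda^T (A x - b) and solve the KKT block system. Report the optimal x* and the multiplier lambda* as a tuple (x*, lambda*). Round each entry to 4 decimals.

Form the Lagrangian:
  L(x, lambda) = (1/2) x^T Q x + c^T x + lambda^T (A x - b)
Stationarity (grad_x L = 0): Q x + c + A^T lambda = 0.
Primal feasibility: A x = b.

This gives the KKT block system:
  [ Q   A^T ] [ x     ]   [-c ]
  [ A    0  ] [ lambda ] = [ b ]

Solving the linear system:
  x*      = (-0.4872, -0.9744, 2.0513)
  lambda* = (5.3077)
  f(x*)   = 9.4872

x* = (-0.4872, -0.9744, 2.0513), lambda* = (5.3077)


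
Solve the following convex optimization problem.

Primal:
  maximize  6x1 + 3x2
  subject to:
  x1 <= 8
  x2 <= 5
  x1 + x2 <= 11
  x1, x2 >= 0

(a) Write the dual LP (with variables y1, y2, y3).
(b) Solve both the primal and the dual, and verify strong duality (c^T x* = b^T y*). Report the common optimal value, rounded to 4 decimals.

The standard primal-dual pair for 'max c^T x s.t. A x <= b, x >= 0' is:
  Dual:  min b^T y  s.t.  A^T y >= c,  y >= 0.

So the dual LP is:
  minimize  8y1 + 5y2 + 11y3
  subject to:
    y1 + y3 >= 6
    y2 + y3 >= 3
    y1, y2, y3 >= 0

Solving the primal: x* = (8, 3).
  primal value c^T x* = 57.
Solving the dual: y* = (3, 0, 3).
  dual value b^T y* = 57.
Strong duality: c^T x* = b^T y*. Confirmed.

57


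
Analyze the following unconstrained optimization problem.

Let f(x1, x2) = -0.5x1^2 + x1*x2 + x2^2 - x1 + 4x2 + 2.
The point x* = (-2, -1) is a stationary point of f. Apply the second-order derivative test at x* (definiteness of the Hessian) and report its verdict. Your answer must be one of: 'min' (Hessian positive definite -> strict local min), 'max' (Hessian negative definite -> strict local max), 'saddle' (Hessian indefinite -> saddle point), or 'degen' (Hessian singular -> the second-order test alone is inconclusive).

Compute the Hessian H = grad^2 f:
  H = [[-1, 1], [1, 2]]
Verify stationarity: grad f(x*) = H x* + g = (0, 0).
Eigenvalues of H: -1.3028, 2.3028.
Eigenvalues have mixed signs, so H is indefinite -> x* is a saddle point.

saddle


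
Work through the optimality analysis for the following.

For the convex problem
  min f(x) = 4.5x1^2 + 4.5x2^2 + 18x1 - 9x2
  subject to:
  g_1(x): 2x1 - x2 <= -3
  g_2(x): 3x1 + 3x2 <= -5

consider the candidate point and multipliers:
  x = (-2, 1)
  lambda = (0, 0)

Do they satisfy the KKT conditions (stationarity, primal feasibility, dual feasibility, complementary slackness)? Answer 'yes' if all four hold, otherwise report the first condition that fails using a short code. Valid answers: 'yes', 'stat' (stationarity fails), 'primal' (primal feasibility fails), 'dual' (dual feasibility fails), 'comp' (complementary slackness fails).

Gradient of f: grad f(x) = Q x + c = (0, 0)
Constraint values g_i(x) = a_i^T x - b_i:
  g_1((-2, 1)) = -2
  g_2((-2, 1)) = 2
Stationarity residual: grad f(x) + sum_i lambda_i a_i = (0, 0)
  -> stationarity OK
Primal feasibility (all g_i <= 0): FAILS
Dual feasibility (all lambda_i >= 0): OK
Complementary slackness (lambda_i * g_i(x) = 0 for all i): OK

Verdict: the first failing condition is primal_feasibility -> primal.

primal


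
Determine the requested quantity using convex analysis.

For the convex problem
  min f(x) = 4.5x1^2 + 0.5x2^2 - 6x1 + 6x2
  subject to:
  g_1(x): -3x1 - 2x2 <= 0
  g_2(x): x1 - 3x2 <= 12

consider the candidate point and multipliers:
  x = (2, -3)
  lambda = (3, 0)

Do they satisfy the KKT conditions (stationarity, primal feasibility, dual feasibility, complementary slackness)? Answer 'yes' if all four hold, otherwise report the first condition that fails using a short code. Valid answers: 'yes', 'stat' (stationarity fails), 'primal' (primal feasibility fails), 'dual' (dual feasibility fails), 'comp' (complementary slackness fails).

Gradient of f: grad f(x) = Q x + c = (12, 3)
Constraint values g_i(x) = a_i^T x - b_i:
  g_1((2, -3)) = 0
  g_2((2, -3)) = -1
Stationarity residual: grad f(x) + sum_i lambda_i a_i = (3, -3)
  -> stationarity FAILS
Primal feasibility (all g_i <= 0): OK
Dual feasibility (all lambda_i >= 0): OK
Complementary slackness (lambda_i * g_i(x) = 0 for all i): OK

Verdict: the first failing condition is stationarity -> stat.

stat


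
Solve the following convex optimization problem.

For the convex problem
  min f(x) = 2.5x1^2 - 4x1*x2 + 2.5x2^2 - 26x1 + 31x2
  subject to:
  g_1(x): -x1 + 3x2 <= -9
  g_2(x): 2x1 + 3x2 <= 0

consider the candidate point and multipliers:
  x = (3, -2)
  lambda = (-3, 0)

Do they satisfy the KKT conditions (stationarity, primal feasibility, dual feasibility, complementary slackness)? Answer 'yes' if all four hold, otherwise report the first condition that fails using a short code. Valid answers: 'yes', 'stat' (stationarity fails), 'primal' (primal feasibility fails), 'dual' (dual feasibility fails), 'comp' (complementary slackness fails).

Gradient of f: grad f(x) = Q x + c = (-3, 9)
Constraint values g_i(x) = a_i^T x - b_i:
  g_1((3, -2)) = 0
  g_2((3, -2)) = 0
Stationarity residual: grad f(x) + sum_i lambda_i a_i = (0, 0)
  -> stationarity OK
Primal feasibility (all g_i <= 0): OK
Dual feasibility (all lambda_i >= 0): FAILS
Complementary slackness (lambda_i * g_i(x) = 0 for all i): OK

Verdict: the first failing condition is dual_feasibility -> dual.

dual


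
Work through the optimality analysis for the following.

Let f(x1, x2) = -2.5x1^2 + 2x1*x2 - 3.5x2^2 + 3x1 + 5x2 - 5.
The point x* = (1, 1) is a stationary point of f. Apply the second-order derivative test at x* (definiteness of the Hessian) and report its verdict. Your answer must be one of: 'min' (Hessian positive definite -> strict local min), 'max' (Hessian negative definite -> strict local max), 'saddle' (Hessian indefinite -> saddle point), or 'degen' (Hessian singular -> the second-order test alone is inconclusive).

Compute the Hessian H = grad^2 f:
  H = [[-5, 2], [2, -7]]
Verify stationarity: grad f(x*) = H x* + g = (0, 0).
Eigenvalues of H: -8.2361, -3.7639.
Both eigenvalues < 0, so H is negative definite -> x* is a strict local max.

max


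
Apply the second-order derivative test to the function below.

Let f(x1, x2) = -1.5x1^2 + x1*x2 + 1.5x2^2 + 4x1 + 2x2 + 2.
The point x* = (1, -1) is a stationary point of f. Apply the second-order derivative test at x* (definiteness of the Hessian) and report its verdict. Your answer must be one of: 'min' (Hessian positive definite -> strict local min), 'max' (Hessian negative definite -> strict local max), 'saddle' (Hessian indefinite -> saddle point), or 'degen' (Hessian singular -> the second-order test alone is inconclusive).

Compute the Hessian H = grad^2 f:
  H = [[-3, 1], [1, 3]]
Verify stationarity: grad f(x*) = H x* + g = (0, 0).
Eigenvalues of H: -3.1623, 3.1623.
Eigenvalues have mixed signs, so H is indefinite -> x* is a saddle point.

saddle


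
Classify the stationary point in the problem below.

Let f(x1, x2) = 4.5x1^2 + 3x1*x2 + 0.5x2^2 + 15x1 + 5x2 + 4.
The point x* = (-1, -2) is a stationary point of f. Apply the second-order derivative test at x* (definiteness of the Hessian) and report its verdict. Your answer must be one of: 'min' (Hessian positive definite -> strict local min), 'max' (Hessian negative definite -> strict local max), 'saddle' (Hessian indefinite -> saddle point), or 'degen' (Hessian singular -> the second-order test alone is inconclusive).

Compute the Hessian H = grad^2 f:
  H = [[9, 3], [3, 1]]
Verify stationarity: grad f(x*) = H x* + g = (0, 0).
Eigenvalues of H: 0, 10.
H has a zero eigenvalue (singular; positive semidefinite but not definite), so H is neither positive definite, negative definite, nor indefinite. The second-order test alone is inconclusive -> degen.
(Indeed, f is constant along the null direction of H through x*, so x* is not a strict local extremum.)

degen


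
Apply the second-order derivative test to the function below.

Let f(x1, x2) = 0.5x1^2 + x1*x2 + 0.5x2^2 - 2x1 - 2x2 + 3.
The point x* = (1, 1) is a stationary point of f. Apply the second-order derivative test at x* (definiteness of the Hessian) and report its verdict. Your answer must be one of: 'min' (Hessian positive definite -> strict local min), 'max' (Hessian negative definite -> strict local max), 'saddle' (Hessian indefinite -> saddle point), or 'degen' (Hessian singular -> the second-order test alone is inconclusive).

Compute the Hessian H = grad^2 f:
  H = [[1, 1], [1, 1]]
Verify stationarity: grad f(x*) = H x* + g = (0, 0).
Eigenvalues of H: 0, 2.
H has a zero eigenvalue (singular; positive semidefinite but not definite), so H is neither positive definite, negative definite, nor indefinite. The second-order test alone is inconclusive -> degen.
(Indeed, f is constant along the null direction of H through x*, so x* is not a strict local extremum.)

degen


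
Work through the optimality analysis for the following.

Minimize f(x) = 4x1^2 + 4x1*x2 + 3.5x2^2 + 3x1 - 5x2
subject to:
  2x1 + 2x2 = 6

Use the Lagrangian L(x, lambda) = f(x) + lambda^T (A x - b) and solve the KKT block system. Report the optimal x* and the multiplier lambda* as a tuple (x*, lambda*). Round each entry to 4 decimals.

Form the Lagrangian:
  L(x, lambda) = (1/2) x^T Q x + c^T x + lambda^T (A x - b)
Stationarity (grad_x L = 0): Q x + c + A^T lambda = 0.
Primal feasibility: A x = b.

This gives the KKT block system:
  [ Q   A^T ] [ x     ]   [-c ]
  [ A    0  ] [ lambda ] = [ b ]

Solving the linear system:
  x*      = (0.1429, 2.8571)
  lambda* = (-7.7857)
  f(x*)   = 16.4286

x* = (0.1429, 2.8571), lambda* = (-7.7857)


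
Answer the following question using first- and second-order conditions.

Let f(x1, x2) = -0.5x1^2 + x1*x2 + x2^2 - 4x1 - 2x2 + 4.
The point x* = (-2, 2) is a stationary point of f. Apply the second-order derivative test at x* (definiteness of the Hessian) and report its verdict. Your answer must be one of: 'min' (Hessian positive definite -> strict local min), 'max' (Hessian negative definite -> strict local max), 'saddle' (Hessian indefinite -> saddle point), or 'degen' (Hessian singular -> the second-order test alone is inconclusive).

Compute the Hessian H = grad^2 f:
  H = [[-1, 1], [1, 2]]
Verify stationarity: grad f(x*) = H x* + g = (0, 0).
Eigenvalues of H: -1.3028, 2.3028.
Eigenvalues have mixed signs, so H is indefinite -> x* is a saddle point.

saddle


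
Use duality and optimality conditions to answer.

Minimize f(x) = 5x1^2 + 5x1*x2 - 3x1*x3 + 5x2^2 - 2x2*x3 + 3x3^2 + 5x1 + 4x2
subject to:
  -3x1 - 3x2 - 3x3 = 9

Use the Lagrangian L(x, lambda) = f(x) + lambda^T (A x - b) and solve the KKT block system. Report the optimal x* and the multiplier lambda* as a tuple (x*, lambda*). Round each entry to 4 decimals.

Form the Lagrangian:
  L(x, lambda) = (1/2) x^T Q x + c^T x + lambda^T (A x - b)
Stationarity (grad_x L = 0): Q x + c + A^T lambda = 0.
Primal feasibility: A x = b.

This gives the KKT block system:
  [ Q   A^T ] [ x     ]   [-c ]
  [ A    0  ] [ lambda ] = [ b ]

Solving the linear system:
  x*      = (-1.0435, -0.5652, -1.3913)
  lambda* = (-1.3623)
  f(x*)   = 2.3913

x* = (-1.0435, -0.5652, -1.3913), lambda* = (-1.3623)


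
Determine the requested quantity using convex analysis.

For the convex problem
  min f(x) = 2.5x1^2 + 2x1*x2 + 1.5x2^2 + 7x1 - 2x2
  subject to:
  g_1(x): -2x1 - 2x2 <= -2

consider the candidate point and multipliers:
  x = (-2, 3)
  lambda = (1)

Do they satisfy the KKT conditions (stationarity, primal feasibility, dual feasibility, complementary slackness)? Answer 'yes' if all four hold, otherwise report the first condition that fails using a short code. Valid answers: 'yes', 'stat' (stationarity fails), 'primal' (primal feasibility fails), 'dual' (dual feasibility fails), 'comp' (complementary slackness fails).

Gradient of f: grad f(x) = Q x + c = (3, 3)
Constraint values g_i(x) = a_i^T x - b_i:
  g_1((-2, 3)) = 0
Stationarity residual: grad f(x) + sum_i lambda_i a_i = (1, 1)
  -> stationarity FAILS
Primal feasibility (all g_i <= 0): OK
Dual feasibility (all lambda_i >= 0): OK
Complementary slackness (lambda_i * g_i(x) = 0 for all i): OK

Verdict: the first failing condition is stationarity -> stat.

stat


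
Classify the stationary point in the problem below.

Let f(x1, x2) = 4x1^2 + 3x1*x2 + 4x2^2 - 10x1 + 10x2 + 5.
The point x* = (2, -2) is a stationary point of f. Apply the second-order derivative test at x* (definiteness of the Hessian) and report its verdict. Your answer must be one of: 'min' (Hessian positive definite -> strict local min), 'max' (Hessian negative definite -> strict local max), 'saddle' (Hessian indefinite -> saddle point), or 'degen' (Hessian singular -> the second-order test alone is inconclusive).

Compute the Hessian H = grad^2 f:
  H = [[8, 3], [3, 8]]
Verify stationarity: grad f(x*) = H x* + g = (0, 0).
Eigenvalues of H: 5, 11.
Both eigenvalues > 0, so H is positive definite -> x* is a strict local min.

min


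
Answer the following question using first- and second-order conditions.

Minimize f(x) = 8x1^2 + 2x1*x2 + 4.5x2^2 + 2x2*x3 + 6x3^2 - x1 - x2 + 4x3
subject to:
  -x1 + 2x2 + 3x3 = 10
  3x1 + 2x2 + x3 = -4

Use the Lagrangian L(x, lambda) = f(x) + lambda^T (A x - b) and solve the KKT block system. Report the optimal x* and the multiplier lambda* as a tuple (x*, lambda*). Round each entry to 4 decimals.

Form the Lagrangian:
  L(x, lambda) = (1/2) x^T Q x + c^T x + lambda^T (A x - b)
Stationarity (grad_x L = 0): Q x + c + A^T lambda = 0.
Primal feasibility: A x = b.

This gives the KKT block system:
  [ Q   A^T ] [ x     ]   [-c ]
  [ A    0  ] [ lambda ] = [ b ]

Solving the linear system:
  x*      = (-2.5845, 0.9612, 1.831)
  lambda* = (-12.4114, 9.3393)
  f(x*)   = 85.2091

x* = (-2.5845, 0.9612, 1.831), lambda* = (-12.4114, 9.3393)


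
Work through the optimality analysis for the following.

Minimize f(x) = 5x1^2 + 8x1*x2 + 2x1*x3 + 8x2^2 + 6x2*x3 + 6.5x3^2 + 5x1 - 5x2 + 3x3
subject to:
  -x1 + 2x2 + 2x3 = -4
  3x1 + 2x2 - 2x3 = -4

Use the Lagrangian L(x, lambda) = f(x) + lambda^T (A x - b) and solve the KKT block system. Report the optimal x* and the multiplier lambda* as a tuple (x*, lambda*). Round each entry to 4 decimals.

Form the Lagrangian:
  L(x, lambda) = (1/2) x^T Q x + c^T x + lambda^T (A x - b)
Stationarity (grad_x L = 0): Q x + c + A^T lambda = 0.
Primal feasibility: A x = b.

This gives the KKT block system:
  [ Q   A^T ] [ x     ]   [-c ]
  [ A    0  ] [ lambda ] = [ b ]

Solving the linear system:
  x*      = (0.0882, -2.0441, 0.0882)
  lambda* = (11.1029, 7.1324)
  f(x*)   = 41.9338

x* = (0.0882, -2.0441, 0.0882), lambda* = (11.1029, 7.1324)


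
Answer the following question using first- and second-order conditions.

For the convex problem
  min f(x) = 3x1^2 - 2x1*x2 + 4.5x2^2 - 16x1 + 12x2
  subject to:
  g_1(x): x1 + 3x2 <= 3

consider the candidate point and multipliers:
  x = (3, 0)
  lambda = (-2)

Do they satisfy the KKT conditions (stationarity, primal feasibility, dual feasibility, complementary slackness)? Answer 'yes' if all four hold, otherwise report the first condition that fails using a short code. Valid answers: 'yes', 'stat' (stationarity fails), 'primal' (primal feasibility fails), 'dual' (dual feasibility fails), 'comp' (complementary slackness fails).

Gradient of f: grad f(x) = Q x + c = (2, 6)
Constraint values g_i(x) = a_i^T x - b_i:
  g_1((3, 0)) = 0
Stationarity residual: grad f(x) + sum_i lambda_i a_i = (0, 0)
  -> stationarity OK
Primal feasibility (all g_i <= 0): OK
Dual feasibility (all lambda_i >= 0): FAILS
Complementary slackness (lambda_i * g_i(x) = 0 for all i): OK

Verdict: the first failing condition is dual_feasibility -> dual.

dual


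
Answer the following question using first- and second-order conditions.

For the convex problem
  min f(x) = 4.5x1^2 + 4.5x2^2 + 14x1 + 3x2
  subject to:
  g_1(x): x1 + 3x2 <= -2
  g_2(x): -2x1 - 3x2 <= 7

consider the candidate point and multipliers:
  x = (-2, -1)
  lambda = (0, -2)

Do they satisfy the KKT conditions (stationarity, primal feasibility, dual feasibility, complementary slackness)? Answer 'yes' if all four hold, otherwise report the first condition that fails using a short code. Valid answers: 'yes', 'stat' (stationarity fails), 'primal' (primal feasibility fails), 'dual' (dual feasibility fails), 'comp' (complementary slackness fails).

Gradient of f: grad f(x) = Q x + c = (-4, -6)
Constraint values g_i(x) = a_i^T x - b_i:
  g_1((-2, -1)) = -3
  g_2((-2, -1)) = 0
Stationarity residual: grad f(x) + sum_i lambda_i a_i = (0, 0)
  -> stationarity OK
Primal feasibility (all g_i <= 0): OK
Dual feasibility (all lambda_i >= 0): FAILS
Complementary slackness (lambda_i * g_i(x) = 0 for all i): OK

Verdict: the first failing condition is dual_feasibility -> dual.

dual


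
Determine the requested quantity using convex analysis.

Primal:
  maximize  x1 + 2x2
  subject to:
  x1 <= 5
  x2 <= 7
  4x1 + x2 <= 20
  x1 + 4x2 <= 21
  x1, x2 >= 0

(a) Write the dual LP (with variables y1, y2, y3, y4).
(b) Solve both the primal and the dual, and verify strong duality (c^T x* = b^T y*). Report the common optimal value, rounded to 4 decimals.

The standard primal-dual pair for 'max c^T x s.t. A x <= b, x >= 0' is:
  Dual:  min b^T y  s.t.  A^T y >= c,  y >= 0.

So the dual LP is:
  minimize  5y1 + 7y2 + 20y3 + 21y4
  subject to:
    y1 + 4y3 + y4 >= 1
    y2 + y3 + 4y4 >= 2
    y1, y2, y3, y4 >= 0

Solving the primal: x* = (3.9333, 4.2667).
  primal value c^T x* = 12.4667.
Solving the dual: y* = (0, 0, 0.1333, 0.4667).
  dual value b^T y* = 12.4667.
Strong duality: c^T x* = b^T y*. Confirmed.

12.4667


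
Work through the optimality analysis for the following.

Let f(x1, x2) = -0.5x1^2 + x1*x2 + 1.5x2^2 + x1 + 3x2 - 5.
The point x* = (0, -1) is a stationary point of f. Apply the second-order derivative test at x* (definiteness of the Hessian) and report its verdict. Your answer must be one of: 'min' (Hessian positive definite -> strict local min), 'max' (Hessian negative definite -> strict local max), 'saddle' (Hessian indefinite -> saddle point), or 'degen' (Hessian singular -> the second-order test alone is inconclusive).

Compute the Hessian H = grad^2 f:
  H = [[-1, 1], [1, 3]]
Verify stationarity: grad f(x*) = H x* + g = (0, 0).
Eigenvalues of H: -1.2361, 3.2361.
Eigenvalues have mixed signs, so H is indefinite -> x* is a saddle point.

saddle


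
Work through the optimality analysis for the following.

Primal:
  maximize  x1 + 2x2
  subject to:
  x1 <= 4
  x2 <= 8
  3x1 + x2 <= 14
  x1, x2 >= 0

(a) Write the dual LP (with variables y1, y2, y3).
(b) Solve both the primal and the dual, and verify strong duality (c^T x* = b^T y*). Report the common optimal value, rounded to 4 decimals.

The standard primal-dual pair for 'max c^T x s.t. A x <= b, x >= 0' is:
  Dual:  min b^T y  s.t.  A^T y >= c,  y >= 0.

So the dual LP is:
  minimize  4y1 + 8y2 + 14y3
  subject to:
    y1 + 3y3 >= 1
    y2 + y3 >= 2
    y1, y2, y3 >= 0

Solving the primal: x* = (2, 8).
  primal value c^T x* = 18.
Solving the dual: y* = (0, 1.6667, 0.3333).
  dual value b^T y* = 18.
Strong duality: c^T x* = b^T y*. Confirmed.

18


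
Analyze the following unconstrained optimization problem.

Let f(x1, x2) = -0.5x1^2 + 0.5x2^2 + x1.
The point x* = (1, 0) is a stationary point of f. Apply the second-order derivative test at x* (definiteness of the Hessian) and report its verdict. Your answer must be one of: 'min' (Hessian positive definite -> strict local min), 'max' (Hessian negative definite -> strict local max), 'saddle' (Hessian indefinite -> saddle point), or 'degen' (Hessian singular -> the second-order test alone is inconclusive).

Compute the Hessian H = grad^2 f:
  H = [[-1, 0], [0, 1]]
Verify stationarity: grad f(x*) = H x* + g = (0, 0).
Eigenvalues of H: -1, 1.
Eigenvalues have mixed signs, so H is indefinite -> x* is a saddle point.

saddle


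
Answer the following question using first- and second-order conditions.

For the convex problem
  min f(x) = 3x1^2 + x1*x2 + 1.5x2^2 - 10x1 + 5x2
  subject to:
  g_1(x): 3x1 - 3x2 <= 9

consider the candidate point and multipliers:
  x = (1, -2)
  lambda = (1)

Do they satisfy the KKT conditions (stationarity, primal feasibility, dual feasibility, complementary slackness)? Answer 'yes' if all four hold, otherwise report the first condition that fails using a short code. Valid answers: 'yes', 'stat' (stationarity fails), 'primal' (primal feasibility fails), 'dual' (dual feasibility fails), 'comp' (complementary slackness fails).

Gradient of f: grad f(x) = Q x + c = (-6, 0)
Constraint values g_i(x) = a_i^T x - b_i:
  g_1((1, -2)) = 0
Stationarity residual: grad f(x) + sum_i lambda_i a_i = (-3, -3)
  -> stationarity FAILS
Primal feasibility (all g_i <= 0): OK
Dual feasibility (all lambda_i >= 0): OK
Complementary slackness (lambda_i * g_i(x) = 0 for all i): OK

Verdict: the first failing condition is stationarity -> stat.

stat


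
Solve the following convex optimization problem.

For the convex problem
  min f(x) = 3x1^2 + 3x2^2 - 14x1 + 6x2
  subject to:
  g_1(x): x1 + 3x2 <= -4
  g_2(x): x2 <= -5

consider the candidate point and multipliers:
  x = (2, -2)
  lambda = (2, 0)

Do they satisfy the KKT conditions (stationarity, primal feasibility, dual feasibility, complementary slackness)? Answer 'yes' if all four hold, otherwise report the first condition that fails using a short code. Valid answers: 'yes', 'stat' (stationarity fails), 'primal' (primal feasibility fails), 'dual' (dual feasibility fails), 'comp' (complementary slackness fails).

Gradient of f: grad f(x) = Q x + c = (-2, -6)
Constraint values g_i(x) = a_i^T x - b_i:
  g_1((2, -2)) = 0
  g_2((2, -2)) = 3
Stationarity residual: grad f(x) + sum_i lambda_i a_i = (0, 0)
  -> stationarity OK
Primal feasibility (all g_i <= 0): FAILS
Dual feasibility (all lambda_i >= 0): OK
Complementary slackness (lambda_i * g_i(x) = 0 for all i): OK

Verdict: the first failing condition is primal_feasibility -> primal.

primal


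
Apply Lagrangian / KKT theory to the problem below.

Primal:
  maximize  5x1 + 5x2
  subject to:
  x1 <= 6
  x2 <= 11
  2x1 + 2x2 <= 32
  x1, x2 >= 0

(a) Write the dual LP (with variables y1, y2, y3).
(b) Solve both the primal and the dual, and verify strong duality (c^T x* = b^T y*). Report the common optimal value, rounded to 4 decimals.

The standard primal-dual pair for 'max c^T x s.t. A x <= b, x >= 0' is:
  Dual:  min b^T y  s.t.  A^T y >= c,  y >= 0.

So the dual LP is:
  minimize  6y1 + 11y2 + 32y3
  subject to:
    y1 + 2y3 >= 5
    y2 + 2y3 >= 5
    y1, y2, y3 >= 0

Solving the primal: x* = (5, 11).
  primal value c^T x* = 80.
Solving the dual: y* = (0, 0, 2.5).
  dual value b^T y* = 80.
Strong duality: c^T x* = b^T y*. Confirmed.

80


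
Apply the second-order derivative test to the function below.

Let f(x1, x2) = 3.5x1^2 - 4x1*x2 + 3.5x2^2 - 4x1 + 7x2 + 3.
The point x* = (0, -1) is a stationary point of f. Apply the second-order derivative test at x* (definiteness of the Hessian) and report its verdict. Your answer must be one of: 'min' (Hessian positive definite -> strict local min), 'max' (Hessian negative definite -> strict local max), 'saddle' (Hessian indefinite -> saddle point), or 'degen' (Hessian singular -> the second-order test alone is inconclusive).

Compute the Hessian H = grad^2 f:
  H = [[7, -4], [-4, 7]]
Verify stationarity: grad f(x*) = H x* + g = (0, 0).
Eigenvalues of H: 3, 11.
Both eigenvalues > 0, so H is positive definite -> x* is a strict local min.

min


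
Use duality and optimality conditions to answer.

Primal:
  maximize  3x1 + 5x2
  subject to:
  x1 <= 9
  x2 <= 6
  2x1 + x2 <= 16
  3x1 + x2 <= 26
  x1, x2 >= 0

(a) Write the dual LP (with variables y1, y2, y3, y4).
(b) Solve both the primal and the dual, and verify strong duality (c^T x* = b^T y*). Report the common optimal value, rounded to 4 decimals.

The standard primal-dual pair for 'max c^T x s.t. A x <= b, x >= 0' is:
  Dual:  min b^T y  s.t.  A^T y >= c,  y >= 0.

So the dual LP is:
  minimize  9y1 + 6y2 + 16y3 + 26y4
  subject to:
    y1 + 2y3 + 3y4 >= 3
    y2 + y3 + y4 >= 5
    y1, y2, y3, y4 >= 0

Solving the primal: x* = (5, 6).
  primal value c^T x* = 45.
Solving the dual: y* = (0, 3.5, 1.5, 0).
  dual value b^T y* = 45.
Strong duality: c^T x* = b^T y*. Confirmed.

45


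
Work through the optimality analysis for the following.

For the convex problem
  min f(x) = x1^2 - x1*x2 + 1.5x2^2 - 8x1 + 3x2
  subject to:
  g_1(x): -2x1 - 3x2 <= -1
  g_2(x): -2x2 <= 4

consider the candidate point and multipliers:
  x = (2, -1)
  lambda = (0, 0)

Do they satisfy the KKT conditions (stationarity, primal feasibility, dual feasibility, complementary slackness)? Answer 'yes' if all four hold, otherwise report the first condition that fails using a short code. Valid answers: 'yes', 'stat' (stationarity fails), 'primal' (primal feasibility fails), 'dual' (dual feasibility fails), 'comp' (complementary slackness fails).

Gradient of f: grad f(x) = Q x + c = (-3, -2)
Constraint values g_i(x) = a_i^T x - b_i:
  g_1((2, -1)) = 0
  g_2((2, -1)) = -2
Stationarity residual: grad f(x) + sum_i lambda_i a_i = (-3, -2)
  -> stationarity FAILS
Primal feasibility (all g_i <= 0): OK
Dual feasibility (all lambda_i >= 0): OK
Complementary slackness (lambda_i * g_i(x) = 0 for all i): OK

Verdict: the first failing condition is stationarity -> stat.

stat


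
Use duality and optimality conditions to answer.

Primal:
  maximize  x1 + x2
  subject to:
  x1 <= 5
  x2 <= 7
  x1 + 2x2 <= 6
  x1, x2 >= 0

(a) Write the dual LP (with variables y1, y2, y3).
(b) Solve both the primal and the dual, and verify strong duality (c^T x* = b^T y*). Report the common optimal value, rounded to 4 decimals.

The standard primal-dual pair for 'max c^T x s.t. A x <= b, x >= 0' is:
  Dual:  min b^T y  s.t.  A^T y >= c,  y >= 0.

So the dual LP is:
  minimize  5y1 + 7y2 + 6y3
  subject to:
    y1 + y3 >= 1
    y2 + 2y3 >= 1
    y1, y2, y3 >= 0

Solving the primal: x* = (5, 0.5).
  primal value c^T x* = 5.5.
Solving the dual: y* = (0.5, 0, 0.5).
  dual value b^T y* = 5.5.
Strong duality: c^T x* = b^T y*. Confirmed.

5.5


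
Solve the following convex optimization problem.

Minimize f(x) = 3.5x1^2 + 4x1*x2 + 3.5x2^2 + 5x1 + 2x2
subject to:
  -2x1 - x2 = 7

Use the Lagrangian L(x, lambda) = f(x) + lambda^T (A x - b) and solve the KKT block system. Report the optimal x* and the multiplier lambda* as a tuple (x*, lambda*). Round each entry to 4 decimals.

Form the Lagrangian:
  L(x, lambda) = (1/2) x^T Q x + c^T x + lambda^T (A x - b)
Stationarity (grad_x L = 0): Q x + c + A^T lambda = 0.
Primal feasibility: A x = b.

This gives the KKT block system:
  [ Q   A^T ] [ x     ]   [-c ]
  [ A    0  ] [ lambda ] = [ b ]

Solving the linear system:
  x*      = (-3.7368, 0.4737)
  lambda* = (-9.6316)
  f(x*)   = 24.8421

x* = (-3.7368, 0.4737), lambda* = (-9.6316)


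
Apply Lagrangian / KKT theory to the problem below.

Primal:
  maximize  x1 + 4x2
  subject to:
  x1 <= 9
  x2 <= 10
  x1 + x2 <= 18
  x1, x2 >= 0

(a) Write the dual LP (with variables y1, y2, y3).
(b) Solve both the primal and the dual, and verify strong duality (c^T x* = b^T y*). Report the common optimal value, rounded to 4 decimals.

The standard primal-dual pair for 'max c^T x s.t. A x <= b, x >= 0' is:
  Dual:  min b^T y  s.t.  A^T y >= c,  y >= 0.

So the dual LP is:
  minimize  9y1 + 10y2 + 18y3
  subject to:
    y1 + y3 >= 1
    y2 + y3 >= 4
    y1, y2, y3 >= 0

Solving the primal: x* = (8, 10).
  primal value c^T x* = 48.
Solving the dual: y* = (0, 3, 1).
  dual value b^T y* = 48.
Strong duality: c^T x* = b^T y*. Confirmed.

48


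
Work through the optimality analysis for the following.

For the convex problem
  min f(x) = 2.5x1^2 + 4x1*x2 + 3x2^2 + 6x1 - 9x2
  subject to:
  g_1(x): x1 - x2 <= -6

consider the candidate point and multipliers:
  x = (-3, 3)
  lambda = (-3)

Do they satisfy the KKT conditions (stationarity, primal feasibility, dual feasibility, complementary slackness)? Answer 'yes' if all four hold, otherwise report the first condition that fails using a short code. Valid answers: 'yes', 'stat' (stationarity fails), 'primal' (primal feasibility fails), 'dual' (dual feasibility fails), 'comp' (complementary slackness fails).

Gradient of f: grad f(x) = Q x + c = (3, -3)
Constraint values g_i(x) = a_i^T x - b_i:
  g_1((-3, 3)) = 0
Stationarity residual: grad f(x) + sum_i lambda_i a_i = (0, 0)
  -> stationarity OK
Primal feasibility (all g_i <= 0): OK
Dual feasibility (all lambda_i >= 0): FAILS
Complementary slackness (lambda_i * g_i(x) = 0 for all i): OK

Verdict: the first failing condition is dual_feasibility -> dual.

dual


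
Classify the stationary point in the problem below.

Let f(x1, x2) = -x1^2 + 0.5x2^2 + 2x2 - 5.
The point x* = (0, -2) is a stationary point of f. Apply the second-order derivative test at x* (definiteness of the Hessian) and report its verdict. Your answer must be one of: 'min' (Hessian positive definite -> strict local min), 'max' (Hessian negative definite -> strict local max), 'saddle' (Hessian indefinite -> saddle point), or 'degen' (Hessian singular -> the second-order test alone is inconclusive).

Compute the Hessian H = grad^2 f:
  H = [[-2, 0], [0, 1]]
Verify stationarity: grad f(x*) = H x* + g = (0, 0).
Eigenvalues of H: -2, 1.
Eigenvalues have mixed signs, so H is indefinite -> x* is a saddle point.

saddle


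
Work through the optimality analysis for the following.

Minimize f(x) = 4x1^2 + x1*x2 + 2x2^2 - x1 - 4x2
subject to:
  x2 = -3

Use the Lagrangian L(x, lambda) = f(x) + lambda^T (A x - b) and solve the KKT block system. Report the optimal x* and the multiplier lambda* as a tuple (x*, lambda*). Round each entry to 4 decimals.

Form the Lagrangian:
  L(x, lambda) = (1/2) x^T Q x + c^T x + lambda^T (A x - b)
Stationarity (grad_x L = 0): Q x + c + A^T lambda = 0.
Primal feasibility: A x = b.

This gives the KKT block system:
  [ Q   A^T ] [ x     ]   [-c ]
  [ A    0  ] [ lambda ] = [ b ]

Solving the linear system:
  x*      = (0.5, -3)
  lambda* = (15.5)
  f(x*)   = 29

x* = (0.5, -3), lambda* = (15.5)


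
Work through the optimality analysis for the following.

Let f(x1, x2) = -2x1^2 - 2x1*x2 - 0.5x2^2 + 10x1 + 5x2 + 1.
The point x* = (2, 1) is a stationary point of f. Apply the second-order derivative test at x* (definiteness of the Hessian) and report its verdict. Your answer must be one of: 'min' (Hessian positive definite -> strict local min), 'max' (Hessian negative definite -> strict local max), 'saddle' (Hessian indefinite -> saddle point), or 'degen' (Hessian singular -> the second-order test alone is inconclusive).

Compute the Hessian H = grad^2 f:
  H = [[-4, -2], [-2, -1]]
Verify stationarity: grad f(x*) = H x* + g = (0, 0).
Eigenvalues of H: -5, 0.
H has a zero eigenvalue (singular; negative semidefinite but not definite), so H is neither positive definite, negative definite, nor indefinite. The second-order test alone is inconclusive -> degen.
(Indeed, f is constant along the null direction of H through x*, so x* is not a strict local extremum.)

degen


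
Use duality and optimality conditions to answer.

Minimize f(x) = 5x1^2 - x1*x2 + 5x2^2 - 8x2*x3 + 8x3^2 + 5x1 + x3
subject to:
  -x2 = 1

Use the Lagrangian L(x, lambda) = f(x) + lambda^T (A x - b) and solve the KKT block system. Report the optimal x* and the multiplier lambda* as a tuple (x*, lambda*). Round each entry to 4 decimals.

Form the Lagrangian:
  L(x, lambda) = (1/2) x^T Q x + c^T x + lambda^T (A x - b)
Stationarity (grad_x L = 0): Q x + c + A^T lambda = 0.
Primal feasibility: A x = b.

This gives the KKT block system:
  [ Q   A^T ] [ x     ]   [-c ]
  [ A    0  ] [ lambda ] = [ b ]

Solving the linear system:
  x*      = (-0.6, -1, -0.5625)
  lambda* = (-4.9)
  f(x*)   = 0.6688

x* = (-0.6, -1, -0.5625), lambda* = (-4.9)


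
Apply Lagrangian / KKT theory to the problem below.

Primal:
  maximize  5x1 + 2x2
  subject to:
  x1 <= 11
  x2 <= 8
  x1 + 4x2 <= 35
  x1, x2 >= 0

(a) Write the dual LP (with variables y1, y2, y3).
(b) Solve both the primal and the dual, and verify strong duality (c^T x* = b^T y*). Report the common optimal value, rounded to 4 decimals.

The standard primal-dual pair for 'max c^T x s.t. A x <= b, x >= 0' is:
  Dual:  min b^T y  s.t.  A^T y >= c,  y >= 0.

So the dual LP is:
  minimize  11y1 + 8y2 + 35y3
  subject to:
    y1 + y3 >= 5
    y2 + 4y3 >= 2
    y1, y2, y3 >= 0

Solving the primal: x* = (11, 6).
  primal value c^T x* = 67.
Solving the dual: y* = (4.5, 0, 0.5).
  dual value b^T y* = 67.
Strong duality: c^T x* = b^T y*. Confirmed.

67


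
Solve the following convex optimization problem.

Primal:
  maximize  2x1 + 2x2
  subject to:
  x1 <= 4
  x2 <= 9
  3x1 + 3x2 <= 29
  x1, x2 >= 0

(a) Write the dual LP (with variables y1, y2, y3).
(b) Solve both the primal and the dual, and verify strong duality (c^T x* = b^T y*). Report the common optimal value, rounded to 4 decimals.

The standard primal-dual pair for 'max c^T x s.t. A x <= b, x >= 0' is:
  Dual:  min b^T y  s.t.  A^T y >= c,  y >= 0.

So the dual LP is:
  minimize  4y1 + 9y2 + 29y3
  subject to:
    y1 + 3y3 >= 2
    y2 + 3y3 >= 2
    y1, y2, y3 >= 0

Solving the primal: x* = (0.6667, 9).
  primal value c^T x* = 19.3333.
Solving the dual: y* = (0, 0, 0.6667).
  dual value b^T y* = 19.3333.
Strong duality: c^T x* = b^T y*. Confirmed.

19.3333


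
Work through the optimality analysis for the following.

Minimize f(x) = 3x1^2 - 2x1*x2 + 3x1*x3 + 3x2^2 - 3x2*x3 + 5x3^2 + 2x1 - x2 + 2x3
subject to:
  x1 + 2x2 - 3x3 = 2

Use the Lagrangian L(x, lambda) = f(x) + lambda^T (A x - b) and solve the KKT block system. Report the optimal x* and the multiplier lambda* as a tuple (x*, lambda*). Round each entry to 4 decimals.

Form the Lagrangian:
  L(x, lambda) = (1/2) x^T Q x + c^T x + lambda^T (A x - b)
Stationarity (grad_x L = 0): Q x + c + A^T lambda = 0.
Primal feasibility: A x = b.

This gives the KKT block system:
  [ Q   A^T ] [ x     ]   [-c ]
  [ A    0  ] [ lambda ] = [ b ]

Solving the linear system:
  x*      = (0.1301, 0.3029, -0.4214)
  lambda* = (-0.9107)
  f(x*)   = 0.468

x* = (0.1301, 0.3029, -0.4214), lambda* = (-0.9107)


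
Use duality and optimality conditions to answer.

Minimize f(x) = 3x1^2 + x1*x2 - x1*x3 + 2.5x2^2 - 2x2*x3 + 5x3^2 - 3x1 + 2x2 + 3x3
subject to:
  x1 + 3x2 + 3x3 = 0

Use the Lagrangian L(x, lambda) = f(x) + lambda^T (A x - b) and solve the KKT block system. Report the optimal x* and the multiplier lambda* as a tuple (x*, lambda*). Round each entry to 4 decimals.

Form the Lagrangian:
  L(x, lambda) = (1/2) x^T Q x + c^T x + lambda^T (A x - b)
Stationarity (grad_x L = 0): Q x + c + A^T lambda = 0.
Primal feasibility: A x = b.

This gives the KKT block system:
  [ Q   A^T ] [ x     ]   [-c ]
  [ A    0  ] [ lambda ] = [ b ]

Solving the linear system:
  x*      = (0.6262, -0.1451, -0.0636)
  lambda* = (-0.6759)
  f(x*)   = -1.1799

x* = (0.6262, -0.1451, -0.0636), lambda* = (-0.6759)


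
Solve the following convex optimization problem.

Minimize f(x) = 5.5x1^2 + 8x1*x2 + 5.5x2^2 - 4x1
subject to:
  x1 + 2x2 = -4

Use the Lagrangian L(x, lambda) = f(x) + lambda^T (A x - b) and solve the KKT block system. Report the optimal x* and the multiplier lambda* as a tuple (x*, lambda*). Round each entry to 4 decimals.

Form the Lagrangian:
  L(x, lambda) = (1/2) x^T Q x + c^T x + lambda^T (A x - b)
Stationarity (grad_x L = 0): Q x + c + A^T lambda = 0.
Primal feasibility: A x = b.

This gives the KKT block system:
  [ Q   A^T ] [ x     ]   [-c ]
  [ A    0  ] [ lambda ] = [ b ]

Solving the linear system:
  x*      = (1.5652, -2.7826)
  lambda* = (9.0435)
  f(x*)   = 14.9565

x* = (1.5652, -2.7826), lambda* = (9.0435)


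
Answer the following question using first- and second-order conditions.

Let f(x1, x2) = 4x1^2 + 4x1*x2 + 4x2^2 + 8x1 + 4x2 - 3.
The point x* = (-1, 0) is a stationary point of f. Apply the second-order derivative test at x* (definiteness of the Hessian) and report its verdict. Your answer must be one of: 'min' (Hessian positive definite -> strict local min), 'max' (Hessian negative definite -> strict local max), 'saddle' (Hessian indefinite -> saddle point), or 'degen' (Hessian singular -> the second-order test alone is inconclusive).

Compute the Hessian H = grad^2 f:
  H = [[8, 4], [4, 8]]
Verify stationarity: grad f(x*) = H x* + g = (0, 0).
Eigenvalues of H: 4, 12.
Both eigenvalues > 0, so H is positive definite -> x* is a strict local min.

min


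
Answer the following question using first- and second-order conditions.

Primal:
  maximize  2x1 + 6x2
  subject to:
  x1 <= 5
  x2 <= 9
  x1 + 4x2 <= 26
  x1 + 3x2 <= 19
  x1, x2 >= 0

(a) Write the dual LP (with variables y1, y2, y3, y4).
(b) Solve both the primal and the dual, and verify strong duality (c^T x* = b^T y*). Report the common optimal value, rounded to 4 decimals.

The standard primal-dual pair for 'max c^T x s.t. A x <= b, x >= 0' is:
  Dual:  min b^T y  s.t.  A^T y >= c,  y >= 0.

So the dual LP is:
  minimize  5y1 + 9y2 + 26y3 + 19y4
  subject to:
    y1 + y3 + y4 >= 2
    y2 + 4y3 + 3y4 >= 6
    y1, y2, y3, y4 >= 0

Solving the primal: x* = (5, 4.6667).
  primal value c^T x* = 38.
Solving the dual: y* = (0, 0, 0, 2).
  dual value b^T y* = 38.
Strong duality: c^T x* = b^T y*. Confirmed.

38


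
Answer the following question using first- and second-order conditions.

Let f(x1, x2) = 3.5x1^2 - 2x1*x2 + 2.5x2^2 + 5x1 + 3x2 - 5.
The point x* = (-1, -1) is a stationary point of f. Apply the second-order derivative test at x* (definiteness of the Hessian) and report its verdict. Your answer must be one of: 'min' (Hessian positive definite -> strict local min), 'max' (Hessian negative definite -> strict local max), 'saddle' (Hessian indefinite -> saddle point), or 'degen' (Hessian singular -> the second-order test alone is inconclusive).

Compute the Hessian H = grad^2 f:
  H = [[7, -2], [-2, 5]]
Verify stationarity: grad f(x*) = H x* + g = (0, 0).
Eigenvalues of H: 3.7639, 8.2361.
Both eigenvalues > 0, so H is positive definite -> x* is a strict local min.

min


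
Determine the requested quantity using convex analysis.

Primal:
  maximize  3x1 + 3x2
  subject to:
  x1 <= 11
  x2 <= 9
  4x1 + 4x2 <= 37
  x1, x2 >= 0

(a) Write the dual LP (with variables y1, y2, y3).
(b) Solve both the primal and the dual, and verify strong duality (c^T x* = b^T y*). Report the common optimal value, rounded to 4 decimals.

The standard primal-dual pair for 'max c^T x s.t. A x <= b, x >= 0' is:
  Dual:  min b^T y  s.t.  A^T y >= c,  y >= 0.

So the dual LP is:
  minimize  11y1 + 9y2 + 37y3
  subject to:
    y1 + 4y3 >= 3
    y2 + 4y3 >= 3
    y1, y2, y3 >= 0

Solving the primal: x* = (9.25, 0).
  primal value c^T x* = 27.75.
Solving the dual: y* = (0, 0, 0.75).
  dual value b^T y* = 27.75.
Strong duality: c^T x* = b^T y*. Confirmed.

27.75


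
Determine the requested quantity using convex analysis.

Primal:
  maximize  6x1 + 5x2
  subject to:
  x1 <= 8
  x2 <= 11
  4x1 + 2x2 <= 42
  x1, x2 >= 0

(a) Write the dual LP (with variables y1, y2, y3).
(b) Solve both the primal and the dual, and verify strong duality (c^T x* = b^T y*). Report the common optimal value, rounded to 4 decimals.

The standard primal-dual pair for 'max c^T x s.t. A x <= b, x >= 0' is:
  Dual:  min b^T y  s.t.  A^T y >= c,  y >= 0.

So the dual LP is:
  minimize  8y1 + 11y2 + 42y3
  subject to:
    y1 + 4y3 >= 6
    y2 + 2y3 >= 5
    y1, y2, y3 >= 0

Solving the primal: x* = (5, 11).
  primal value c^T x* = 85.
Solving the dual: y* = (0, 2, 1.5).
  dual value b^T y* = 85.
Strong duality: c^T x* = b^T y*. Confirmed.

85
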